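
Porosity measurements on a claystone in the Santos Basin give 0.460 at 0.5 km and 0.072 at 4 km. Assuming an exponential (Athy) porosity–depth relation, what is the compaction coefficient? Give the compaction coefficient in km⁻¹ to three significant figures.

0.530 km⁻¹

Athy: φ(Z) = φ₀ e^(−kZ) ⇒ φ₁/φ₂ = e^{k(Z₂−Z₁)} ⇒ k = ln(φ₁/φ₂)/(Z₂−Z₁)
k = ln(0.46/0.072) / (4 − 0.5) = ln(6.389) / 3.5 = 1.8546 / 3.5 = 0.5299 km⁻¹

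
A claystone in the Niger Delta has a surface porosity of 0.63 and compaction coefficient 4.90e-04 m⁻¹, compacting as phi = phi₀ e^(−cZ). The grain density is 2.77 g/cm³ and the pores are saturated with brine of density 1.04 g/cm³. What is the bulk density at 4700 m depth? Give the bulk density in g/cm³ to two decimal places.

Working in km (1 km = 1000 m; c in km⁻¹ = c in m⁻¹ × 1000):
Porosity at depth: phi = 0.63·exp(−0.49×4.7) = 0.63×0.1000 = 0.0630
Bulk density: ρ_b = (1−phi)ρ_g + phi·ρ_f = 0.9370×2.77 + 0.0630×1.04
       = 2.596 + 0.065 = 2.661 g/cm³

2.66 g/cm³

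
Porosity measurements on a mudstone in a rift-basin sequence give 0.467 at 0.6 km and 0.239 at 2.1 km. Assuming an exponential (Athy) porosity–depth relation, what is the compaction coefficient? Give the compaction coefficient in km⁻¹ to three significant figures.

0.447 km⁻¹

Athy: phi(Z) = phi₀ e^(−kZ) ⇒ phi₁/phi₂ = e^{k(Z₂−Z₁)} ⇒ k = ln(phi₁/phi₂)/(Z₂−Z₁)
k = ln(0.467/0.239) / (2.1 − 0.6) = ln(1.954) / 1.5 = 0.6699 / 1.5 = 0.4466 km⁻¹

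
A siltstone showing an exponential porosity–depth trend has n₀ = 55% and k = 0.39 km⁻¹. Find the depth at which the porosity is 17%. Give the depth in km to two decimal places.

3.01 km

Invert Athy's law: Z = ln(n₀/n) / k
Z = ln(0.55/0.17) / 0.39 = ln(3.235) / 0.39 = 1.1741 / 0.39 = 3.011 km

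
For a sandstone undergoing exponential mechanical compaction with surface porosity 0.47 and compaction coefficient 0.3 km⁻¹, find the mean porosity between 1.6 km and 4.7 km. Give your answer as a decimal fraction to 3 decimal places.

⟨phi⟩ = (1/(Z₂−Z₁)) ∫ phi₀ e^(−βZ) dZ = phi₀·(e^(−β·Z₁) − e^(−β·Z₂)) / (β·(Z₂−Z₁))
e^(−0.3×1.6) = 0.6188; e^(−0.3×4.7) = 0.2441
⟨phi⟩ = 0.47 × (0.6188 − 0.2441) / (0.3 × 3.1) = 0.47 × 0.4028 = 0.1893

0.189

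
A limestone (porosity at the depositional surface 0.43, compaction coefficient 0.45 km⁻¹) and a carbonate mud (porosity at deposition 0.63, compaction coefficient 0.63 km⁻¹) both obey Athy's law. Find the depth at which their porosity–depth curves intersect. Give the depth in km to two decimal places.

2.12 km

Set n₀ₐ e^(−kₐZ) = n₀ᵦ e^(−kᵦZ) ⇒ ln(n₀ₐ/n₀ᵦ) = (kₐ − kᵦ)·Z
Z = ln(0.43/0.63) / (0.45 − 0.63) = -0.3819 / -0.18 = 2.122 km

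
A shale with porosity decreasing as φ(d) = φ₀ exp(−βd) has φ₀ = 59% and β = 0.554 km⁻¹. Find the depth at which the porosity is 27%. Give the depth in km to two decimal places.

Invert Athy's law: d = ln(φ₀/φ) / β
d = ln(0.59/0.27) / 0.554 = ln(2.185) / 0.554 = 0.7817 / 0.554 = 1.411 km

1.41 km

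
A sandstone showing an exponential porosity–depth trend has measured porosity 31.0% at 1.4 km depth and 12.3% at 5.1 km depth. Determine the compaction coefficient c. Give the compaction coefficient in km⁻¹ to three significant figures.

0.250 km⁻¹

Athy: φ(d) = φ₀ e^(−cd) ⇒ φ₁/φ₂ = e^{c(d₂−d₁)} ⇒ c = ln(φ₁/φ₂)/(d₂−d₁)
c = ln(0.31/0.123) / (5.1 − 1.4) = ln(2.52) / 3.7 = 0.9244 / 3.7 = 0.2498 km⁻¹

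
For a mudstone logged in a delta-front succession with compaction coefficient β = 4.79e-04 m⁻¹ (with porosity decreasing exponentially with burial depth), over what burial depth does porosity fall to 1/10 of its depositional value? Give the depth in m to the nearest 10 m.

Working in km (1 km = 1000 m; β in km⁻¹ = β in m⁻¹ × 1000):
φ/φ₀ = 1/10 ⇒ exp(−β·Z) = 1/10 ⇒ Z = ln(10) / β
Z = 2.3026 / 0.479 = 4.807 km

4810 m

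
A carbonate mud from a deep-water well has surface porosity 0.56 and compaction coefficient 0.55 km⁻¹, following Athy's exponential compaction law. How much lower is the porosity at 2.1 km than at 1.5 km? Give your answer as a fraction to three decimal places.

0.069

φ(1.5) = 0.56·e^(−0.55×1.5) = 0.2454
φ(2.1) = 0.56·e^(−0.55×2.1) = 0.1764
Δφ = 0.2454 − 0.1764 = 0.0690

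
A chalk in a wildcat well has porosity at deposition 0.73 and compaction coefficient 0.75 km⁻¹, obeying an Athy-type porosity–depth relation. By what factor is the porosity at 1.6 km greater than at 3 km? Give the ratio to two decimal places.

φ(d₁)/φ(d₂) = e^(−β·d₁)/e^(−β·d₂) = e^{β(d₂−d₁)}
= exp(0.75 × 1.4) = exp(1.05) = 2.8577

2.86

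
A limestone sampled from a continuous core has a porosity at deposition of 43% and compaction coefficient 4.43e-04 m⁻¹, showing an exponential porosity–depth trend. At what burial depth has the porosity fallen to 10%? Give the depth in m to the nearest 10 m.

3290 m

Working in km (1 km = 1000 m; k in km⁻¹ = k in m⁻¹ × 1000):
Invert Athy's law: Z = ln(phi₀/phi) / k
Z = ln(0.43/0.1) / 0.443 = ln(4.3) / 0.443 = 1.4586 / 0.443 = 3.293 km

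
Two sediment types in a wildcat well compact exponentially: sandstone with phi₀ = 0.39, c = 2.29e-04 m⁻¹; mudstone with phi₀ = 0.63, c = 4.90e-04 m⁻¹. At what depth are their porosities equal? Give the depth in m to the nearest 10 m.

Working in km (1 km = 1000 m; c in km⁻¹ = c in m⁻¹ × 1000):
Set phi₀ₐ e^(−cₐd) = phi₀ᵦ e^(−cᵦd) ⇒ ln(phi₀ₐ/phi₀ᵦ) = (cₐ − cᵦ)·d
d = ln(0.39/0.63) / (0.229 − 0.49) = -0.4796 / -0.261 = 1.837 km

1840 m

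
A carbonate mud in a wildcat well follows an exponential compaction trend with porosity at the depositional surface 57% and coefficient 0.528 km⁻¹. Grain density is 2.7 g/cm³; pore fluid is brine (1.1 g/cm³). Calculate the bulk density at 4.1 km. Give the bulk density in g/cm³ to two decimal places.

2.60 g/cm³

Porosity at depth: phi = 0.57·exp(−0.528×4.1) = 0.57×0.1148 = 0.0654
Bulk density: ρ_b = (1−phi)ρ_g + phi·ρ_f = 0.9346×2.7 + 0.0654×1.1
       = 2.523 + 0.072 = 2.595 g/cm³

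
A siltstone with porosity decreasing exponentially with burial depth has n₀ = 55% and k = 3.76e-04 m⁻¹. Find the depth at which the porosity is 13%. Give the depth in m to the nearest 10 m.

3840 m

Working in km (1 km = 1000 m; k in km⁻¹ = k in m⁻¹ × 1000):
Invert Athy's law: d = ln(n₀/n) / k
d = ln(0.55/0.13) / 0.376 = ln(4.231) / 0.376 = 1.4424 / 0.376 = 3.836 km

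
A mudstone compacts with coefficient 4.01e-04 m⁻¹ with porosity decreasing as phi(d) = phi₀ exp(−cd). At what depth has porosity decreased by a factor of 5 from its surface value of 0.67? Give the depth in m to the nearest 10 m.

4010 m

Working in km (1 km = 1000 m; c in km⁻¹ = c in m⁻¹ × 1000):
phi/phi₀ = 1/5 ⇒ exp(−c·d) = 1/5 ⇒ d = ln(5) / c
d = 1.6094 / 0.401 = 4.014 km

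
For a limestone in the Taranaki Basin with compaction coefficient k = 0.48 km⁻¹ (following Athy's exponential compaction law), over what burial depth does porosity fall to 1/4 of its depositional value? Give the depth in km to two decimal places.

φ/φ₀ = 1/4 ⇒ exp(−k·d) = 1/4 ⇒ d = ln(4) / k
d = 1.3863 / 0.48 = 2.888 km

2.89 km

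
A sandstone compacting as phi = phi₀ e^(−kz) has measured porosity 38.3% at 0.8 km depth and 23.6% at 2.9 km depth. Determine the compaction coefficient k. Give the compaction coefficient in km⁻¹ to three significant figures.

0.231 km⁻¹

Athy: phi(z) = phi₀ e^(−kz) ⇒ phi₁/phi₂ = e^{k(z₂−z₁)} ⇒ k = ln(phi₁/phi₂)/(z₂−z₁)
k = ln(0.383/0.236) / (2.9 − 0.8) = ln(1.623) / 2.1 = 0.4842 / 2.1 = 0.2306 km⁻¹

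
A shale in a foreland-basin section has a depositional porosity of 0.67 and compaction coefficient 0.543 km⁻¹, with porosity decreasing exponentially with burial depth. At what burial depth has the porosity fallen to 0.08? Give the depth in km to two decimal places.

Invert Athy's law: Z = ln(φ₀/φ) / β
Z = ln(0.67/0.08) / 0.543 = ln(8.375) / 0.543 = 2.1253 / 0.543 = 3.914 km

3.91 km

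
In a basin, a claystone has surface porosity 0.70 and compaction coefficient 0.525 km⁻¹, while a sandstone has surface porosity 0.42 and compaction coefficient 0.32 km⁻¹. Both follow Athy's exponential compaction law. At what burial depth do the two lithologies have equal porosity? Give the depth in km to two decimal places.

2.49 km

Set φ₀ₐ e^(−kₐd) = φ₀ᵦ e^(−kᵦd) ⇒ ln(φ₀ₐ/φ₀ᵦ) = (kₐ − kᵦ)·d
d = ln(0.7/0.42) / (0.525 − 0.32) = 0.5108 / 0.205 = 2.492 km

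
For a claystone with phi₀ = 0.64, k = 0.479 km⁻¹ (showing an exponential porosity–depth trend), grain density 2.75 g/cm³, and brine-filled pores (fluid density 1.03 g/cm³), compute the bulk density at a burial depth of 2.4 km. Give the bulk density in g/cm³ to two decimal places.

2.40 g/cm³

Porosity at depth: phi = 0.64·exp(−0.479×2.4) = 0.64×0.3168 = 0.2027
Bulk density: ρ_b = (1−phi)ρ_g + phi·ρ_f = 0.7973×2.75 + 0.2027×1.03
       = 2.192 + 0.209 = 2.401 g/cm³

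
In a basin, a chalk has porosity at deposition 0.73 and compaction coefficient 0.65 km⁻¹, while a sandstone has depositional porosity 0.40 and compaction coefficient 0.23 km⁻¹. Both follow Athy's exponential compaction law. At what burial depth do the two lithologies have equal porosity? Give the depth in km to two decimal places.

1.43 km

Set φ₀ₐ e^(−cₐd) = φ₀ᵦ e^(−cᵦd) ⇒ ln(φ₀ₐ/φ₀ᵦ) = (cₐ − cᵦ)·d
d = ln(0.73/0.4) / (0.65 − 0.23) = 0.6016 / 0.42 = 1.432 km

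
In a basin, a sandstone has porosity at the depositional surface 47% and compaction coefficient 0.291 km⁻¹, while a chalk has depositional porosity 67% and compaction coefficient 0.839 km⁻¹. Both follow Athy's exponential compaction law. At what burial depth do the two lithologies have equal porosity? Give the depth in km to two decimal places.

Set phi₀ₐ e^(−kₐZ) = phi₀ᵦ e^(−kᵦZ) ⇒ ln(phi₀ₐ/phi₀ᵦ) = (kₐ − kᵦ)·Z
Z = ln(0.47/0.67) / (0.291 − 0.839) = -0.3545 / -0.548 = 0.647 km

0.65 km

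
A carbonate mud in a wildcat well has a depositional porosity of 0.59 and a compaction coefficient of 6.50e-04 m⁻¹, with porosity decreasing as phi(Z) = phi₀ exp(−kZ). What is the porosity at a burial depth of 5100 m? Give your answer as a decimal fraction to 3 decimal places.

Working in km (1 km = 1000 m; k in km⁻¹ = k in m⁻¹ × 1000):
phi = phi₀·exp(−k·Z) = 0.59 × exp(−0.65 × 5.1) = 0.59 × exp(−3.315)
  = 0.59 × 0.0363 = 0.0214

0.021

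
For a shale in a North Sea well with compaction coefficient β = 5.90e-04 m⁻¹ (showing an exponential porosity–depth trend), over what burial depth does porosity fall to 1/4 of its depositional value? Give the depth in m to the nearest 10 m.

2350 m

Working in km (1 km = 1000 m; β in km⁻¹ = β in m⁻¹ × 1000):
n/n₀ = 1/4 ⇒ exp(−β·z) = 1/4 ⇒ z = ln(4) / β
z = 1.3863 / 0.59 = 2.350 km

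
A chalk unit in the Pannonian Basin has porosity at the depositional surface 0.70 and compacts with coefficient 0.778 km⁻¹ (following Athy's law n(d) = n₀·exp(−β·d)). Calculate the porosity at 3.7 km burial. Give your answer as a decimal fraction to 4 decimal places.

0.0393

n = n₀·exp(−β·d) = 0.7 × exp(−0.778 × 3.7) = 0.7 × exp(−2.879)
  = 0.7 × 0.0562 = 0.0393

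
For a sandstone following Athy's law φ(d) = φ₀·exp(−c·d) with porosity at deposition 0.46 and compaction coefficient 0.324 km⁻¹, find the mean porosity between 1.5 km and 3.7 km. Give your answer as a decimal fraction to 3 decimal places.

0.202

⟨φ⟩ = (1/(d₂−d₁)) ∫ φ₀ e^(−cd) dd = φ₀·(e^(−c·d₁) − e^(−c·d₂)) / (c·(d₂−d₁))
e^(−0.324×1.5) = 0.6151; e^(−0.324×3.7) = 0.3016
⟨φ⟩ = 0.46 × (0.6151 − 0.3016) / (0.324 × 2.2) = 0.46 × 0.4399 = 0.2023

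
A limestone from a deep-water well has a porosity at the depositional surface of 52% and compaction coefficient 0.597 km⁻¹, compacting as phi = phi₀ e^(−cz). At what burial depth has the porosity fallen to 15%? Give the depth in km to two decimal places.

2.08 km

Invert Athy's law: z = ln(phi₀/phi) / c
z = ln(0.52/0.15) / 0.597 = ln(3.467) / 0.597 = 1.2432 / 0.597 = 2.082 km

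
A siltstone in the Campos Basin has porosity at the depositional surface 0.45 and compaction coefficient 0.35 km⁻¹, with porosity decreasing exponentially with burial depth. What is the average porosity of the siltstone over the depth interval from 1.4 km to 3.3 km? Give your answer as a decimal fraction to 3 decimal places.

0.201

⟨n⟩ = (1/(Z₂−Z₁)) ∫ n₀ e^(−cZ) dZ = n₀·(e^(−c·Z₁) − e^(−c·Z₂)) / (c·(Z₂−Z₁))
e^(−0.35×1.4) = 0.6126; e^(−0.35×3.3) = 0.3151
⟨n⟩ = 0.45 × (0.6126 − 0.3151) / (0.35 × 1.9) = 0.45 × 0.4475 = 0.2014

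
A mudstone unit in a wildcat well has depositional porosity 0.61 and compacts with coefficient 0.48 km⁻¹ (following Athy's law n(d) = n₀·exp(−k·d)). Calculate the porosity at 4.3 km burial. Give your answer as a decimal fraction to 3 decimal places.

0.077

n = n₀·exp(−k·d) = 0.61 × exp(−0.48 × 4.3) = 0.61 × exp(−2.064)
  = 0.61 × 0.1269 = 0.0774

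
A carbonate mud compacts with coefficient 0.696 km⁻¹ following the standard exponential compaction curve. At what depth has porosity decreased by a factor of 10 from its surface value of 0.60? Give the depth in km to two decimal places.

n/n₀ = 1/10 ⇒ exp(−c·z) = 1/10 ⇒ z = ln(10) / c
z = 2.3026 / 0.696 = 3.308 km

3.31 km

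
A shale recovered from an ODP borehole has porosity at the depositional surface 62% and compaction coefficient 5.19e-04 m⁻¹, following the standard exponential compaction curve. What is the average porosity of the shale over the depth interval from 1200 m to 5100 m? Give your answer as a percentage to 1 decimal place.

14.3%

Working in km (1 km = 1000 m; k in km⁻¹ = k in m⁻¹ × 1000):
⟨φ⟩ = (1/(d₂−d₁)) ∫ φ₀ e^(−kd) dd = φ₀·(e^(−k·d₁) − e^(−k·d₂)) / (k·(d₂−d₁))
e^(−0.519×1.2) = 0.5364; e^(−0.519×5.1) = 0.0709
⟨φ⟩ = 0.62 × (0.5364 − 0.0709) / (0.519 × 3.9) = 0.62 × 0.2300 = 0.1426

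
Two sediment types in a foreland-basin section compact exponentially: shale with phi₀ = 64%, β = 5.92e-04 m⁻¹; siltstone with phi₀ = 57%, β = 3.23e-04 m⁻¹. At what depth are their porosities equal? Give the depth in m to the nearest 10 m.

430 m

Working in km (1 km = 1000 m; β in km⁻¹ = β in m⁻¹ × 1000):
Set phi₀ₐ e^(−βₐZ) = phi₀ᵦ e^(−βᵦZ) ⇒ ln(phi₀ₐ/phi₀ᵦ) = (βₐ − βᵦ)·Z
Z = ln(0.64/0.57) / (0.592 − 0.323) = 0.1158 / 0.269 = 0.431 km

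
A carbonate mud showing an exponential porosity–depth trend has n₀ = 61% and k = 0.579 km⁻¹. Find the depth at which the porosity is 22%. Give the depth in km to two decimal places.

1.76 km

Invert Athy's law: d = ln(n₀/n) / k
d = ln(0.61/0.22) / 0.579 = ln(2.773) / 0.579 = 1.0198 / 0.579 = 1.761 km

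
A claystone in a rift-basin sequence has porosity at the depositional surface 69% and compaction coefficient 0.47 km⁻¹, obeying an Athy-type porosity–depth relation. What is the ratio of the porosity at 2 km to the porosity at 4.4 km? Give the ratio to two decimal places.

n(z₁)/n(z₂) = e^(−c·z₁)/e^(−c·z₂) = e^{c(z₂−z₁)}
= exp(0.47 × 2.4) = exp(1.128) = 3.0895

3.09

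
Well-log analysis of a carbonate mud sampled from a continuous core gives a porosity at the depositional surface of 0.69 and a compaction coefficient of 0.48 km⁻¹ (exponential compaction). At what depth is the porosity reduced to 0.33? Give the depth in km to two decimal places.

Invert Athy's law: d = ln(φ₀/φ) / c
d = ln(0.69/0.33) / 0.48 = ln(2.091) / 0.48 = 0.7376 / 0.48 = 1.537 km

1.54 km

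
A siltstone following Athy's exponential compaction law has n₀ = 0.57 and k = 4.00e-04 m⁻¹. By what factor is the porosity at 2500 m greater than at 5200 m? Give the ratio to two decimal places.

Working in km (1 km = 1000 m; k in km⁻¹ = k in m⁻¹ × 1000):
n(Z₁)/n(Z₂) = e^(−k·Z₁)/e^(−k·Z₂) = e^{k(Z₂−Z₁)}
= exp(0.4 × 2.7) = exp(1.08) = 2.9447

2.94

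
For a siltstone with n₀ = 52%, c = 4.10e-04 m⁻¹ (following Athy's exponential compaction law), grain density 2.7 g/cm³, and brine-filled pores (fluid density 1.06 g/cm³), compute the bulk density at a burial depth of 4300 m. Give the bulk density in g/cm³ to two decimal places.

2.55 g/cm³

Working in km (1 km = 1000 m; c in km⁻¹ = c in m⁻¹ × 1000):
Porosity at depth: n = 0.52·exp(−0.41×4.3) = 0.52×0.1715 = 0.0892
Bulk density: ρ_b = (1−n)ρ_g + n·ρ_f = 0.9108×2.7 + 0.0892×1.06
       = 2.459 + 0.095 = 2.554 g/cm³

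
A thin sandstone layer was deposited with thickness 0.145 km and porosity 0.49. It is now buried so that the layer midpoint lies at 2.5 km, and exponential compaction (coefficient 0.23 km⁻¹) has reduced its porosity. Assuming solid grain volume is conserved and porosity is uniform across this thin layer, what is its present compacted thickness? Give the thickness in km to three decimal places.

0.102 km

Porosity at 2.5 km: φ = 0.49·exp(−0.23×2.5) = 0.2757
Solid-volume conservation: h(1−φ) = h₀(1−φ₀) ⇒ h = h₀·(1−φ₀)/(1−φ)
h = 0.145 × (1 − 0.49)/(1 − 0.2757) = 0.145 × 0.7042 = 0.1021 km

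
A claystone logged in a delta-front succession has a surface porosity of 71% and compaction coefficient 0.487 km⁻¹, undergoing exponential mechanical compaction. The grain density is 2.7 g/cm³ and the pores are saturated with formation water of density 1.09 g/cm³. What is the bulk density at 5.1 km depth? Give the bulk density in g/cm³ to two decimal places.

2.60 g/cm³

Porosity at depth: phi = 0.71·exp(−0.487×5.1) = 0.71×0.0834 = 0.0592
Bulk density: ρ_b = (1−phi)ρ_g + phi·ρ_f = 0.9408×2.7 + 0.0592×1.09
       = 2.540 + 0.065 = 2.605 g/cm³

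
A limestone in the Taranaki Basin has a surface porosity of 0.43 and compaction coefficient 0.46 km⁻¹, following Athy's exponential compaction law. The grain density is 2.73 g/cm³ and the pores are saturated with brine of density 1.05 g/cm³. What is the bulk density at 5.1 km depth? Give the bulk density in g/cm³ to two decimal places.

Porosity at depth: n = 0.43·exp(−0.46×5.1) = 0.43×0.0958 = 0.0412
Bulk density: ρ_b = (1−n)ρ_g + n·ρ_f = 0.9588×2.73 + 0.0412×1.05
       = 2.618 + 0.043 = 2.661 g/cm³

2.66 g/cm³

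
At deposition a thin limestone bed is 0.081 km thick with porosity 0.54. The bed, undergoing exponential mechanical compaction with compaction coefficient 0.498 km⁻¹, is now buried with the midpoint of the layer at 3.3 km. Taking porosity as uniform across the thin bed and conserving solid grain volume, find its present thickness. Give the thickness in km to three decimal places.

Porosity at 3.3 km: phi = 0.54·exp(−0.498×3.3) = 0.1044
Solid-volume conservation: h(1−phi) = h₀(1−phi₀) ⇒ h = h₀·(1−phi₀)/(1−phi)
h = 0.081 × (1 − 0.54)/(1 − 0.1044) = 0.081 × 0.5136 = 0.0416 km

0.042 km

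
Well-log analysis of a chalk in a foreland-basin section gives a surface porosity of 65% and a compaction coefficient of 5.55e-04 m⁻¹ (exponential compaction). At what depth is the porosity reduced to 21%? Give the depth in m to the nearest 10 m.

2040 m

Working in km (1 km = 1000 m; β in km⁻¹ = β in m⁻¹ × 1000):
Invert Athy's law: z = ln(φ₀/φ) / β
z = ln(0.65/0.21) / 0.555 = ln(3.095) / 0.555 = 1.1299 / 0.555 = 2.036 km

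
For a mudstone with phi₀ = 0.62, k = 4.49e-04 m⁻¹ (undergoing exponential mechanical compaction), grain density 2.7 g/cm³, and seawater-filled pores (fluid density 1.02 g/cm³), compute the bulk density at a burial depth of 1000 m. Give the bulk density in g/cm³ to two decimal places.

Working in km (1 km = 1000 m; k in km⁻¹ = k in m⁻¹ × 1000):
Porosity at depth: phi = 0.62·exp(−0.449×1) = 0.62×0.6383 = 0.3957
Bulk density: ρ_b = (1−phi)ρ_g + phi·ρ_f = 0.6043×2.7 + 0.3957×1.02
       = 1.632 + 0.404 = 2.035 g/cm³

2.04 g/cm³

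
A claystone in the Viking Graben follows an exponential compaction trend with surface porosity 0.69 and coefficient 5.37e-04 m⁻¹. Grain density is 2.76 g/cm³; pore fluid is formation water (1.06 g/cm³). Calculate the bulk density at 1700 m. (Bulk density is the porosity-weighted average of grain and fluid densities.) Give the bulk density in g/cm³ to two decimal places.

2.29 g/cm³

Working in km (1 km = 1000 m; c in km⁻¹ = c in m⁻¹ × 1000):
Porosity at depth: φ = 0.69·exp(−0.537×1.7) = 0.69×0.4014 = 0.2769
Bulk density: ρ_b = (1−φ)ρ_g + φ·ρ_f = 0.7231×2.76 + 0.2769×1.06
       = 1.996 + 0.294 = 2.289 g/cm³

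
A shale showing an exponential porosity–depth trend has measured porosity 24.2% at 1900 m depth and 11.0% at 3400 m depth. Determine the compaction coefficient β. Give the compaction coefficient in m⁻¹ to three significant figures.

Working in km (1 km = 1000 m; β in km⁻¹ = β in m⁻¹ × 1000):
Athy: phi(z) = phi₀ e^(−βz) ⇒ phi₁/phi₂ = e^{β(z₂−z₁)} ⇒ β = ln(phi₁/phi₂)/(z₂−z₁)
β = ln(0.242/0.11) / (3.4 − 1.9) = ln(2.2) / 1.5 = 0.7885 / 1.5 = 0.5256 km⁻¹

0.000526 m⁻¹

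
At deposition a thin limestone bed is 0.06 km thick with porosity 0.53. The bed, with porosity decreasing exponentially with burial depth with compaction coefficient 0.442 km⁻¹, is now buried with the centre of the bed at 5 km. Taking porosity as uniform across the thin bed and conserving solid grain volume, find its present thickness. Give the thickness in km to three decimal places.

Porosity at 5 km: n = 0.53·exp(−0.442×5) = 0.0581
Solid-volume conservation: h(1−n) = h₀(1−n₀) ⇒ h = h₀·(1−n₀)/(1−n)
h = 0.06 × (1 − 0.53)/(1 − 0.0581) = 0.06 × 0.4990 = 0.0299 km

0.030 km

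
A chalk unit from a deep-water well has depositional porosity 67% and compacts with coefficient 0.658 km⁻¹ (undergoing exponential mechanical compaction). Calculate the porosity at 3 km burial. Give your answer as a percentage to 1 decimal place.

n = n₀·exp(−β·Z) = 0.67 × exp(−0.658 × 3) = 0.67 × exp(−1.974)
  = 0.67 × 0.1389 = 0.0931

9.3%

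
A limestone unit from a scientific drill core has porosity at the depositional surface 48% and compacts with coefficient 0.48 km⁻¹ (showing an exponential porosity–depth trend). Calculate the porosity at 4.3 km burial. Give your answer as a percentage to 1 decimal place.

phi = phi₀·exp(−β·d) = 0.48 × exp(−0.48 × 4.3) = 0.48 × exp(−2.064)
  = 0.48 × 0.1269 = 0.0609

6.1%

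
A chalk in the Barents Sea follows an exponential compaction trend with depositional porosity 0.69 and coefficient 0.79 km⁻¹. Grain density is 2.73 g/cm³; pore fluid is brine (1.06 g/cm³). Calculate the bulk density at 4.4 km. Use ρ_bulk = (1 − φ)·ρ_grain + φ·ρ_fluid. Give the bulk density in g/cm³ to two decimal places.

Porosity at depth: phi = 0.69·exp(−0.79×4.4) = 0.69×0.0309 = 0.0213
Bulk density: ρ_b = (1−phi)ρ_g + phi·ρ_f = 0.9787×2.73 + 0.0213×1.06
       = 2.672 + 0.023 = 2.694 g/cm³

2.69 g/cm³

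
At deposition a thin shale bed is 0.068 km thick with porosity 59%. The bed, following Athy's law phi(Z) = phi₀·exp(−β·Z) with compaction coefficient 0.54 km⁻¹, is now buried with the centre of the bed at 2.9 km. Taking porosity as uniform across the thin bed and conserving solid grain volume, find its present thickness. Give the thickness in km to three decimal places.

0.032 km

Porosity at 2.9 km: phi = 0.59·exp(−0.54×2.9) = 0.1232
Solid-volume conservation: h(1−phi) = h₀(1−phi₀) ⇒ h = h₀·(1−phi₀)/(1−phi)
h = 0.068 × (1 − 0.59)/(1 − 0.1232) = 0.068 × 0.4676 = 0.0318 km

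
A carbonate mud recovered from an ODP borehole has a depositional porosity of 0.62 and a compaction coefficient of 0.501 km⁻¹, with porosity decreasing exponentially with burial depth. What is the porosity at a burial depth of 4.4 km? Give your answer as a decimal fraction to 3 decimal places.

n = n₀·exp(−β·z) = 0.62 × exp(−0.501 × 4.4) = 0.62 × exp(−2.204)
  = 0.62 × 0.1103 = 0.0684

0.068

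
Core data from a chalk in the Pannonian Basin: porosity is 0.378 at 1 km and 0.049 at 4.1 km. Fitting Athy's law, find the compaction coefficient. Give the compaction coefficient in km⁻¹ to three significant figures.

0.659 km⁻¹

Athy: n(Z) = n₀ e^(−kZ) ⇒ n₁/n₂ = e^{k(Z₂−Z₁)} ⇒ k = ln(n₁/n₂)/(Z₂−Z₁)
k = ln(0.378/0.049) / (4.1 − 1) = ln(7.714) / 3.1 = 2.0431 / 3.1 = 0.6591 km⁻¹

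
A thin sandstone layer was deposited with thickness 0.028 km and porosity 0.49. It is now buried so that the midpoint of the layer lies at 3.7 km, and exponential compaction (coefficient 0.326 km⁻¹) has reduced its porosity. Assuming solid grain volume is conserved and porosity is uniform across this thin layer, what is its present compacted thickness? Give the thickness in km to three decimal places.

Porosity at 3.7 km: phi = 0.49·exp(−0.326×3.7) = 0.1467
Solid-volume conservation: h(1−phi) = h₀(1−phi₀) ⇒ h = h₀·(1−phi₀)/(1−phi)
h = 0.028 × (1 − 0.49)/(1 − 0.1467) = 0.028 × 0.5977 = 0.0167 km

0.017 km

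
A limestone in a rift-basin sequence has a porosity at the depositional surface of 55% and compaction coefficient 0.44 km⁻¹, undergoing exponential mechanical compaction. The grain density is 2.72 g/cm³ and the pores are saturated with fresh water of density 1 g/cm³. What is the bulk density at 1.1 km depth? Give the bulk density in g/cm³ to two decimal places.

Porosity at depth: phi = 0.55·exp(−0.44×1.1) = 0.55×0.6163 = 0.3390
Bulk density: ρ_b = (1−phi)ρ_g + phi·ρ_f = 0.6610×2.72 + 0.3390×1
       = 1.798 + 0.339 = 2.137 g/cm³

2.14 g/cm³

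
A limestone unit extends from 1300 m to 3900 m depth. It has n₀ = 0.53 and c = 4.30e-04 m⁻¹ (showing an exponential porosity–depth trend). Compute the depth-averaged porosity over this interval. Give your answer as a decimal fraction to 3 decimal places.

0.182

Working in km (1 km = 1000 m; c in km⁻¹ = c in m⁻¹ × 1000):
⟨n⟩ = (1/(d₂−d₁)) ∫ n₀ e^(−cd) dd = n₀·(e^(−c·d₁) − e^(−c·d₂)) / (c·(d₂−d₁))
e^(−0.43×1.3) = 0.5718; e^(−0.43×3.9) = 0.1869
⟨n⟩ = 0.53 × (0.5718 − 0.1869) / (0.43 × 2.6) = 0.53 × 0.3442 = 0.1824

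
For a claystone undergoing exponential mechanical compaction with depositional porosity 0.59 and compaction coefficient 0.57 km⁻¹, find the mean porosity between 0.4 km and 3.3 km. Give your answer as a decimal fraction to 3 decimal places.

⟨phi⟩ = (1/(d₂−d₁)) ∫ phi₀ e^(−βd) dd = phi₀·(e^(−β·d₁) − e^(−β·d₂)) / (β·(d₂−d₁))
e^(−0.57×0.4) = 0.7961; e^(−0.57×3.3) = 0.1524
⟨phi⟩ = 0.59 × (0.7961 − 0.1524) / (0.57 × 2.9) = 0.59 × 0.3894 = 0.2297

0.230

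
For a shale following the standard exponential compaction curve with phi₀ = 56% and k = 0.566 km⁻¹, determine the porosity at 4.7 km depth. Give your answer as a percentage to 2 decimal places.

3.92%

phi = phi₀·exp(−k·z) = 0.56 × exp(−0.566 × 4.7) = 0.56 × exp(−2.66)
  = 0.56 × 0.0699 = 0.0392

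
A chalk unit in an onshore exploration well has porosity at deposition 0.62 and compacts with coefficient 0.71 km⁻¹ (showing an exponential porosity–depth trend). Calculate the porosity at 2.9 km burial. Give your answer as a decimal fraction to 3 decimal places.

0.079

phi = phi₀·exp(−c·Z) = 0.62 × exp(−0.71 × 2.9) = 0.62 × exp(−2.059)
  = 0.62 × 0.1276 = 0.0791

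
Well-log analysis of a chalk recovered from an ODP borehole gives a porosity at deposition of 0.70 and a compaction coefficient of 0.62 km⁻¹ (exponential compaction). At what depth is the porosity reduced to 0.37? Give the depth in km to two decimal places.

Invert Athy's law: Z = ln(phi₀/phi) / β
Z = ln(0.7/0.37) / 0.62 = ln(1.892) / 0.62 = 0.6376 / 0.62 = 1.028 km

1.03 km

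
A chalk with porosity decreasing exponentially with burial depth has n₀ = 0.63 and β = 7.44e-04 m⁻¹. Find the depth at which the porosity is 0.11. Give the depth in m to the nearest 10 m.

2350 m

Working in km (1 km = 1000 m; β in km⁻¹ = β in m⁻¹ × 1000):
Invert Athy's law: Z = ln(n₀/n) / β
Z = ln(0.63/0.11) / 0.744 = ln(5.727) / 0.744 = 1.7452 / 0.744 = 2.346 km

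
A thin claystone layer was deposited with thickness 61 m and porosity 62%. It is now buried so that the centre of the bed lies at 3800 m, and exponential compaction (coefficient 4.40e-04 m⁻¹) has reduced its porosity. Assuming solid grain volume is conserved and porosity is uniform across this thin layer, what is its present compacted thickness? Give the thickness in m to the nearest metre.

26 m

Working in km (1 km = 1000 m; β in km⁻¹ = β in m⁻¹ × 1000):
Porosity at 3.8 km: n = 0.62·exp(−0.44×3.8) = 0.1165
Solid-volume conservation: h(1−n) = h₀(1−n₀) ⇒ h = h₀·(1−n₀)/(1−n)
h = 0.061 × (1 − 0.62)/(1 − 0.1165) = 0.061 × 0.4301 = 0.0262 km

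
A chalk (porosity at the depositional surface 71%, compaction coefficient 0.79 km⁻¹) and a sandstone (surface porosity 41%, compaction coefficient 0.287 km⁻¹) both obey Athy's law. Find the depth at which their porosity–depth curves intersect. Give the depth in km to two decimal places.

1.09 km

Set n₀ₐ e^(−cₐz) = n₀ᵦ e^(−cᵦz) ⇒ ln(n₀ₐ/n₀ᵦ) = (cₐ − cᵦ)·z
z = ln(0.71/0.41) / (0.79 − 0.287) = 0.5491 / 0.503 = 1.092 km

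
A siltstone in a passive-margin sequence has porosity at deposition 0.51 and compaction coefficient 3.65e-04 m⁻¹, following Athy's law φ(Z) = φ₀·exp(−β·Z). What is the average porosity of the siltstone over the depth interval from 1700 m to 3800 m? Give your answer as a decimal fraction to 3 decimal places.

0.192

Working in km (1 km = 1000 m; β in km⁻¹ = β in m⁻¹ × 1000):
⟨φ⟩ = (1/(Z₂−Z₁)) ∫ φ₀ e^(−βZ) dZ = φ₀·(e^(−β·Z₁) − e^(−β·Z₂)) / (β·(Z₂−Z₁))
e^(−0.365×1.7) = 0.5377; e^(−0.365×3.8) = 0.2498
⟨φ⟩ = 0.51 × (0.5377 − 0.2498) / (0.365 × 2.1) = 0.51 × 0.3755 = 0.1915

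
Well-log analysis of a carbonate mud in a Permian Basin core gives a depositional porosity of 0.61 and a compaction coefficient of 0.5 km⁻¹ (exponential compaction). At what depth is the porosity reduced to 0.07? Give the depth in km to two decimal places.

4.33 km

Invert Athy's law: z = ln(φ₀/φ) / k
z = ln(0.61/0.07) / 0.5 = ln(8.714) / 0.5 = 2.1650 / 0.5 = 4.330 km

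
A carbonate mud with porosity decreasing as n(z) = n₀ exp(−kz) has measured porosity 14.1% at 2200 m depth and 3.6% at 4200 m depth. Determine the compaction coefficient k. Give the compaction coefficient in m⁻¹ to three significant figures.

Working in km (1 km = 1000 m; k in km⁻¹ = k in m⁻¹ × 1000):
Athy: n(z) = n₀ e^(−kz) ⇒ n₁/n₂ = e^{k(z₂−z₁)} ⇒ k = ln(n₁/n₂)/(z₂−z₁)
k = ln(0.141/0.036) / (4.2 − 2.2) = ln(3.917) / 2 = 1.3652 / 2 = 0.6826 km⁻¹

0.000683 m⁻¹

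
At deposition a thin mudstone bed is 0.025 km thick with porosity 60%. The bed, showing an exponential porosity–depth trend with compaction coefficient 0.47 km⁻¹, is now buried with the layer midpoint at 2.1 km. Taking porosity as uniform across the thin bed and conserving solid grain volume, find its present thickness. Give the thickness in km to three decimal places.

Porosity at 2.1 km: φ = 0.6·exp(−0.47×2.1) = 0.2236
Solid-volume conservation: h(1−φ) = h₀(1−φ₀) ⇒ h = h₀·(1−φ₀)/(1−φ)
h = 0.025 × (1 − 0.6)/(1 − 0.2236) = 0.025 × 0.5152 = 0.0129 km

0.013 km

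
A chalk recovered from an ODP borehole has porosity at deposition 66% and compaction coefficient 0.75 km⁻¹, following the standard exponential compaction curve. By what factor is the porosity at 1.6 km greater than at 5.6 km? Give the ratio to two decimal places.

20.09

phi(Z₁)/phi(Z₂) = e^(−k·Z₁)/e^(−k·Z₂) = e^{k(Z₂−Z₁)}
= exp(0.75 × 4) = exp(3) = 20.0855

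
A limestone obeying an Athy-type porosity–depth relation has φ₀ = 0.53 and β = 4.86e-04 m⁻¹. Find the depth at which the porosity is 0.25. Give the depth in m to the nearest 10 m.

Working in km (1 km = 1000 m; β in km⁻¹ = β in m⁻¹ × 1000):
Invert Athy's law: Z = ln(φ₀/φ) / β
Z = ln(0.53/0.25) / 0.486 = ln(2.12) / 0.486 = 0.7514 / 0.486 = 1.546 km

1550 m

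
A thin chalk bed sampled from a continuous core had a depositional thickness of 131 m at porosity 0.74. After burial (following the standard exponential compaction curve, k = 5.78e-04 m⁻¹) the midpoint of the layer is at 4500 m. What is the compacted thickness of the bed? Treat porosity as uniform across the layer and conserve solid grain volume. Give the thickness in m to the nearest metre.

36 m

Working in km (1 km = 1000 m; k in km⁻¹ = k in m⁻¹ × 1000):
Porosity at 4.5 km: n = 0.74·exp(−0.578×4.5) = 0.0549
Solid-volume conservation: h(1−n) = h₀(1−n₀) ⇒ h = h₀·(1−n₀)/(1−n)
h = 0.131 × (1 − 0.74)/(1 − 0.0549) = 0.131 × 0.2751 = 0.0360 km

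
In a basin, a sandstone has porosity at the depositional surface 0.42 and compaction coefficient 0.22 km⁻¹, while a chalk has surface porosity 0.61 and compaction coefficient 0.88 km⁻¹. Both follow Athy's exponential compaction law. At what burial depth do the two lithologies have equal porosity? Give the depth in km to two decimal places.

Set phi₀ₐ e^(−kₐZ) = phi₀ᵦ e^(−kᵦZ) ⇒ ln(phi₀ₐ/phi₀ᵦ) = (kₐ − kᵦ)·Z
Z = ln(0.42/0.61) / (0.22 − 0.88) = -0.3732 / -0.66 = 0.565 km

0.57 km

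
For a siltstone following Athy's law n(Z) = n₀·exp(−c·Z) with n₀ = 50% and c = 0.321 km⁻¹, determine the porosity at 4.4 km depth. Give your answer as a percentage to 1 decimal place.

n = n₀·exp(−c·Z) = 0.5 × exp(−0.321 × 4.4) = 0.5 × exp(−1.412)
  = 0.5 × 0.2436 = 0.1218

12.2%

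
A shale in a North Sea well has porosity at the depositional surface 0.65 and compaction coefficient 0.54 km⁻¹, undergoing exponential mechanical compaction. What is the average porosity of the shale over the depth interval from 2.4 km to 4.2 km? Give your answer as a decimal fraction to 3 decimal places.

⟨phi⟩ = (1/(Z₂−Z₁)) ∫ phi₀ e^(−cZ) dZ = phi₀·(e^(−c·Z₁) − e^(−c·Z₂)) / (c·(Z₂−Z₁))
e^(−0.54×2.4) = 0.2736; e^(−0.54×4.2) = 0.1035
⟨phi⟩ = 0.65 × (0.2736 − 0.1035) / (0.54 × 1.8) = 0.65 × 0.1750 = 0.1138

0.114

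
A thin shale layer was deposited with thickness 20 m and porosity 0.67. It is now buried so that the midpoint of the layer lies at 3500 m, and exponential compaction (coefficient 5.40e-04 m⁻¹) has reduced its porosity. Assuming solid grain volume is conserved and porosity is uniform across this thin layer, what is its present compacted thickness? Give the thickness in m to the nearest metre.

7 m

Working in km (1 km = 1000 m; c in km⁻¹ = c in m⁻¹ × 1000):
Porosity at 3.5 km: φ = 0.67·exp(−0.54×3.5) = 0.1012
Solid-volume conservation: h(1−φ) = h₀(1−φ₀) ⇒ h = h₀·(1−φ₀)/(1−φ)
h = 0.02 × (1 − 0.67)/(1 − 0.1012) = 0.02 × 0.3672 = 0.0073 km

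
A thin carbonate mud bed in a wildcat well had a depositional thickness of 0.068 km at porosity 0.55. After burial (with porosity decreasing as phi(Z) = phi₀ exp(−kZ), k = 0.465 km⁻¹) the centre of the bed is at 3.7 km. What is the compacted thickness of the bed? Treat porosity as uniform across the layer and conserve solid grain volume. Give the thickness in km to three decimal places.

0.034 km

Porosity at 3.7 km: phi = 0.55·exp(−0.465×3.7) = 0.0984
Solid-volume conservation: h(1−phi) = h₀(1−phi₀) ⇒ h = h₀·(1−phi₀)/(1−phi)
h = 0.068 × (1 − 0.55)/(1 − 0.0984) = 0.068 × 0.4991 = 0.0339 km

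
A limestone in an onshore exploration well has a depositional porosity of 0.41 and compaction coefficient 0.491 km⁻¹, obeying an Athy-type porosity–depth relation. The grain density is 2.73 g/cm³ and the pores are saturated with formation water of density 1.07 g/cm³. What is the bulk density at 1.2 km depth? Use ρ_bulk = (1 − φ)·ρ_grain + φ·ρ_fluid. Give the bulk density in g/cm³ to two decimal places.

Porosity at depth: φ = 0.41·exp(−0.491×1.2) = 0.41×0.5548 = 0.2275
Bulk density: ρ_b = (1−φ)ρ_g + φ·ρ_f = 0.7725×2.73 + 0.2275×1.07
       = 2.109 + 0.243 = 2.352 g/cm³

2.35 g/cm³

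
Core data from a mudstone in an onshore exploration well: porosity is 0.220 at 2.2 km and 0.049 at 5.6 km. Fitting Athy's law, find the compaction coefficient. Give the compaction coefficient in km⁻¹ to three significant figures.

0.442 km⁻¹

Athy: n(Z) = n₀ e^(−cZ) ⇒ n₁/n₂ = e^{c(Z₂−Z₁)} ⇒ c = ln(n₁/n₂)/(Z₂−Z₁)
c = ln(0.22/0.049) / (5.6 − 2.2) = ln(4.49) / 3.4 = 1.5018 / 3.4 = 0.4417 km⁻¹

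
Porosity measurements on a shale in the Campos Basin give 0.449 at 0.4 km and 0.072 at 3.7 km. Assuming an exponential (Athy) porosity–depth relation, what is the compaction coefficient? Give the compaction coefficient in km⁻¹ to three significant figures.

Athy: phi(Z) = phi₀ e^(−βZ) ⇒ phi₁/phi₂ = e^{β(Z₂−Z₁)} ⇒ β = ln(phi₁/phi₂)/(Z₂−Z₁)
β = ln(0.449/0.072) / (3.7 − 0.4) = ln(6.236) / 3.3 = 1.8304 / 3.3 = 0.5547 km⁻¹

0.555 km⁻¹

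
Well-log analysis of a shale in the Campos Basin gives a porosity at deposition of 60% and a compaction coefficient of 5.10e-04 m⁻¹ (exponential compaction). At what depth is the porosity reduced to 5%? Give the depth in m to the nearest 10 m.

Working in km (1 km = 1000 m; c in km⁻¹ = c in m⁻¹ × 1000):
Invert Athy's law: Z = ln(φ₀/φ) / c
Z = ln(0.6/0.05) / 0.51 = ln(12) / 0.51 = 2.4849 / 0.51 = 4.872 km

4870 m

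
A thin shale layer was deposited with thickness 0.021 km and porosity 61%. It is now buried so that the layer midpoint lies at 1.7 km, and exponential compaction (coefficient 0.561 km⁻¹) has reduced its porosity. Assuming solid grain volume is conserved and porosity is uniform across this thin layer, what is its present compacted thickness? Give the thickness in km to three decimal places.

0.011 km

Porosity at 1.7 km: φ = 0.61·exp(−0.561×1.7) = 0.2350
Solid-volume conservation: h(1−φ) = h₀(1−φ₀) ⇒ h = h₀·(1−φ₀)/(1−φ)
h = 0.021 × (1 − 0.61)/(1 − 0.2350) = 0.021 × 0.5098 = 0.0107 km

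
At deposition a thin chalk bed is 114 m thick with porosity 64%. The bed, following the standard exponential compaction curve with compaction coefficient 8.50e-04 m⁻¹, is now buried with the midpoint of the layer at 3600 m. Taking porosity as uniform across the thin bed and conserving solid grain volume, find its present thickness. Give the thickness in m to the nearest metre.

42 m

Working in km (1 km = 1000 m; k in km⁻¹ = k in m⁻¹ × 1000):
Porosity at 3.6 km: φ = 0.64·exp(−0.85×3.6) = 0.0300
Solid-volume conservation: h(1−φ) = h₀(1−φ₀) ⇒ h = h₀·(1−φ₀)/(1−φ)
h = 0.114 × (1 − 0.64)/(1 − 0.0300) = 0.114 × 0.3711 = 0.0423 km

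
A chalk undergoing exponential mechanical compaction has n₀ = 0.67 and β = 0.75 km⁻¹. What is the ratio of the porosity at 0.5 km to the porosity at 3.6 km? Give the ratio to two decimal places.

10.23

n(d₁)/n(d₂) = e^(−β·d₁)/e^(−β·d₂) = e^{β(d₂−d₁)}
= exp(0.75 × 3.1) = exp(2.325) = 10.2267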